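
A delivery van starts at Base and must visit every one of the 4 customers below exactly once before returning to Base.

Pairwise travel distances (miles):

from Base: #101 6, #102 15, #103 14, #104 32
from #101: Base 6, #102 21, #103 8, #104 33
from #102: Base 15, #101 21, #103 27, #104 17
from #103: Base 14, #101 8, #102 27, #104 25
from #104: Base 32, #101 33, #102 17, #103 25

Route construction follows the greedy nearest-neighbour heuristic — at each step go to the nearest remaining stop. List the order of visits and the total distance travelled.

Total distance 71 miles via the nearest-neighbour route Base → #101 → #103 → #104 → #102 → Base.

At Base the remaining stops are #101 6, #103 14, #102 15, #104 32; go to #101.
At #101 the remaining stops are #103 8, #102 21, #104 33; go to #103.
At #103 the remaining stops are #104 25, #102 27; go to #104.
At #104 the remaining stops are #102 17; go to #102.
Return #102→Base: 15.
Total = 6 + 8 + 25 + 17 + 15 = 71.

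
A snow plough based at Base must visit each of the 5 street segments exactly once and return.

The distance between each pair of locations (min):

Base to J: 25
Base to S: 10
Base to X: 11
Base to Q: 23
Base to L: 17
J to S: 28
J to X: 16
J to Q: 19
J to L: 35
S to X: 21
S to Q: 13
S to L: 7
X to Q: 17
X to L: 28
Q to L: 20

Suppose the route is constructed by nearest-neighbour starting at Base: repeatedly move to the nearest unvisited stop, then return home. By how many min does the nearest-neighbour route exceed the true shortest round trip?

The nearest-neighbour route is 12 min longer than optimal.

From Base: S=10, X=11, L=17, Q=23, J=25 → choose S (10).
From S: L=7, Q=13, X=21, J=28 → choose L (7).
From L: Q=20, X=28, J=35 → choose Q (20).
From Q: X=17, J=19 → choose X (17).
From X: J=16 → choose J (16).
NN route Base → S → L → Q → X → J → Base costs 95.
Optimal: Base → S → L → Q → J → X → Base costs 83 (by enumerating all 60 distinct tours).
Excess = 95 − 83 = 12.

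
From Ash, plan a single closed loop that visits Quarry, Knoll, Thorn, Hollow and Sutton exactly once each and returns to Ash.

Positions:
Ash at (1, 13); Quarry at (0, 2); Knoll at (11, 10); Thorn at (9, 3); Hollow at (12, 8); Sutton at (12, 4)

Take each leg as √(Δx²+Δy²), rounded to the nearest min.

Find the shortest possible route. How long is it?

Shortest round trip = 39 min.

With 5 stops there are 5!/2 = 60 distinct round trips (a route and its reverse cost the same).
Ash → Quarry → Knoll → Thorn → Hollow → Sutton → Ash: 11+14+7+6+4+14 = 56
Ash → Quarry → Knoll → Thorn → Sutton → Hollow → Ash: 11+14+7+3+4+12 = 51
Ash → Quarry → Knoll → Hollow → Thorn → Sutton → Ash: 11+14+2+6+3+14 = 50
Ash → Quarry → Knoll → Hollow → Sutton → Thorn → Ash: 11+14+2+4+3+13 = 47
Ash → Quarry → Knoll → Sutton → Thorn → Hollow → Ash: 11+14+6+3+6+12 = 52
Ash → Quarry → Knoll → Sutton → Hollow → Thorn → Ash: 11+14+6+4+6+13 = 54
Ash → Quarry → Thorn → Knoll → Hollow → Sutton → Ash: 11+9+7+2+4+14 = 47
Ash → Quarry → Thorn → Knoll → Sutton → Hollow → Ash: 11+9+7+6+4+12 = 49
Ash → Quarry → Thorn → Hollow → Knoll → Sutton → Ash: 11+9+6+2+6+14 = 48
Ash → Quarry → Thorn → Hollow → Sutton → Knoll → Ash: 11+9+6+4+6+10 = 46
Ash → Quarry → Thorn → Sutton → Knoll → Hollow → Ash: 11+9+3+6+2+12 = 43
Ash → Quarry → Thorn → Sutton → Hollow → Knoll → Ash: 11+9+3+4+2+10 = 39
Ash → Quarry → Hollow → Knoll → Thorn → Sutton → Ash: 11+13+2+7+3+14 = 50
Ash → Quarry → Hollow → Knoll → Sutton → Thorn → Ash: 11+13+2+6+3+13 = 48
… (46 more)
The minimum is 39.
One optimal route: Ash → Quarry → Thorn → Sutton → Hollow → Knoll → Ash (or its reverse).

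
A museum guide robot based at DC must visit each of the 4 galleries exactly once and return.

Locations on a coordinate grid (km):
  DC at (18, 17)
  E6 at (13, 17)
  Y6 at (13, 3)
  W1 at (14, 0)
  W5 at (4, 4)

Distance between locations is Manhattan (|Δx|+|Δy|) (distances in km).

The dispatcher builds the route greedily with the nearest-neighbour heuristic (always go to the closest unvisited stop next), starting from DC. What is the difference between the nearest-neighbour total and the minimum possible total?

DC: E6=5, Y6=19, W1=21, W5=27 ⇒ E6
E6: Y6=14, W1=18, W5=22 ⇒ Y6
Y6: W1=4, W5=10 ⇒ W1
W1: W5=14 ⇒ W5
NN route DC → E6 → Y6 → W1 → W5 → DC costs 64.
Optimal: DC → E6 → W5 → Y6 → W1 → DC costs 62 (by enumerating all 12 distinct tours).
Excess = 64 − 62 = 2.

Excess over optimum: 2 km.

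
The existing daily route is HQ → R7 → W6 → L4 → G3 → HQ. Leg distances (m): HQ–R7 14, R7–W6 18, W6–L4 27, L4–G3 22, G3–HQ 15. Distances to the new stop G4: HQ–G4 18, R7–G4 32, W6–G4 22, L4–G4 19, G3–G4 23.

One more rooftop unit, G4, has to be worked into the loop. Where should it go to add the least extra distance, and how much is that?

Insertion cost between consecutive stops i–j is d(i,G4) + d(G4,j) − d(i,j):
  between HQ and R7: 18 + 32 − 14 = 36
  between R7 and W6: 32 + 22 − 18 = 36
  between W6 and L4: 22 + 19 − 27 = 14
  between L4 and G3: 19 + 23 − 22 = 20
  between G3 and HQ: 23 + 18 − 15 = 26
Cheapest insertion is between W6 and L4, adding 14.
New total = 96 + 14 = 110.

Adding 14 m by placing G4 on the W6–L4 leg.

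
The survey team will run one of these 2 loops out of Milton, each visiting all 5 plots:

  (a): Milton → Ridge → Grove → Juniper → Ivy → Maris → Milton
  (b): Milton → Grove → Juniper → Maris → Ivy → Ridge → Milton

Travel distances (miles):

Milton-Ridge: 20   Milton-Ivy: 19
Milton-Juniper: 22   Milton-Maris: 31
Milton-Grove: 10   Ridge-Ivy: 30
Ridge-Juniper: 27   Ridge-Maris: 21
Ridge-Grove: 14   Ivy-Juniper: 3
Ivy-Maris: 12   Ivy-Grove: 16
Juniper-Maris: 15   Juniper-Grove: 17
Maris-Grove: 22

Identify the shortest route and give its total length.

(a): 20 + 14 + 17 + 3 + 12 + 31 = 97
(b): 10 + 17 + 15 + 12 + 30 + 20 = 104

Shortest is (a), total 97 miles.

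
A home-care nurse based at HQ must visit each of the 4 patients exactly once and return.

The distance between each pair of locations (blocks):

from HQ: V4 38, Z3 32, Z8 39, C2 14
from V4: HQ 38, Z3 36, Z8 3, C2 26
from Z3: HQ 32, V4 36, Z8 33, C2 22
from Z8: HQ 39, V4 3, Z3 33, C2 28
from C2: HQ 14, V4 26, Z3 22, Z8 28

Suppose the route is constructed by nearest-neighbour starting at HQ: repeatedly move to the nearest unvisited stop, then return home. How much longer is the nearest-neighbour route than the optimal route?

2 blocks longer than the optimal tour.

From HQ: C2=14, Z3=32, V4=38, Z8=39 → choose C2 (14).
From C2: Z3=22, V4=26, Z8=28 → choose Z3 (22).
From Z3: Z8=33, V4=36 → choose Z8 (33).
From Z8: V4=3 → choose V4 (3).
NN route HQ → C2 → Z3 → Z8 → V4 → HQ costs 110.
Optimal: HQ → Z3 → Z8 → V4 → C2 → HQ costs 108 (by enumerating all 12 distinct tours).
Excess = 110 − 108 = 2.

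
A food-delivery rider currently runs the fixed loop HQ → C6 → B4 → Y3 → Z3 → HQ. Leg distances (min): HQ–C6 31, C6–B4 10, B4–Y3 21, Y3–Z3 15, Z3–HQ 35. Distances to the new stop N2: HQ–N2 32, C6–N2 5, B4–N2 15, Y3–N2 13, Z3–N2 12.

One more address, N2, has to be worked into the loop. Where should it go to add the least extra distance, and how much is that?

Adding 6 min by placing N2 on the HQ–C6 leg.

Insertion cost between consecutive stops i–j is d(i,N2) + d(N2,j) − d(i,j):
  between HQ and C6: 32 + 5 − 31 = 6
  between C6 and B4: 5 + 15 − 10 = 10
  between B4 and Y3: 15 + 13 − 21 = 7
  between Y3 and Z3: 13 + 12 − 15 = 10
  between Z3 and HQ: 12 + 32 − 35 = 9
Cheapest insertion is between HQ and C6, adding 6.
New total = 112 + 6 = 118.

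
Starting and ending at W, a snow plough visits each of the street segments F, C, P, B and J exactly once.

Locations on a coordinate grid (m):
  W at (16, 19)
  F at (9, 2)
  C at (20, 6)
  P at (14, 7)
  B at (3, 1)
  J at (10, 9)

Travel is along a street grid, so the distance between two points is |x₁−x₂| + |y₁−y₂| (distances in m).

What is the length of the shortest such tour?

There are 60 distinct closed tours to check (reversals are equivalent).
W-F-C-P-B-J-W: 24+15+7+17+15+16 = 94
W-F-C-P-J-B-W: 24+15+7+6+15+31 = 98
W-F-C-B-P-J-W: 24+15+22+17+6+16 = 100
W-F-C-B-J-P-W: 24+15+22+15+6+14 = 96
W-F-C-J-P-B-W: 24+15+13+6+17+31 = 106
W-F-C-J-B-P-W: 24+15+13+15+17+14 = 98
W-F-P-C-B-J-W: 24+10+7+22+15+16 = 94
W-F-P-C-J-B-W: 24+10+7+13+15+31 = 100
W-F-P-B-C-J-W: 24+10+17+22+13+16 = 102
W-F-P-B-J-C-W: 24+10+17+15+13+17 = 96
W-F-P-J-C-B-W: 24+10+6+13+22+31 = 106
W-F-P-J-B-C-W: 24+10+6+15+22+17 = 94
W-F-B-C-P-J-W: 24+7+22+7+6+16 = 82
W-F-B-C-J-P-W: 24+7+22+13+6+14 = 86
… (46 more)
W-C-P-F-B-J-W: 17+7+10+7+15+16 = 72  ← best
The minimum is 72.
One optimal route: W → C → P → F → B → J → W (or its reverse).

72 m — the shortest possible round trip.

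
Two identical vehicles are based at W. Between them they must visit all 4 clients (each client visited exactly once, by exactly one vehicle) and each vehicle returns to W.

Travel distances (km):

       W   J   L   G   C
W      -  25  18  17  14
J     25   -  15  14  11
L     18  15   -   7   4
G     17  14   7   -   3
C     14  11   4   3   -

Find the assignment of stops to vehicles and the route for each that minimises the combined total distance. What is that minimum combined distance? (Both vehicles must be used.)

92 km — the smallest possible combined total.

Try each way of splitting the stops between the two vehicles (each non-empty) and, for each split, find the best tour for each vehicle:
  {J} + {L, G, C}: 50 + 42 = 92
  {L} + {J, G, C}: 36 + 56 = 92
  {J, L} + {G, C}: 58 + 34 = 92
  {G} + {J, L, C}: 34 + 58 = 92
  {J, G} + {L, C}: 56 + 36 = 92
  {L, G} + {J, C}: 42 + 50 = 92
  … (7 splits in total)
Best: vehicle 1 W → J → W = 50; vehicle 2 W → L → G → C → W = 42; combined 92.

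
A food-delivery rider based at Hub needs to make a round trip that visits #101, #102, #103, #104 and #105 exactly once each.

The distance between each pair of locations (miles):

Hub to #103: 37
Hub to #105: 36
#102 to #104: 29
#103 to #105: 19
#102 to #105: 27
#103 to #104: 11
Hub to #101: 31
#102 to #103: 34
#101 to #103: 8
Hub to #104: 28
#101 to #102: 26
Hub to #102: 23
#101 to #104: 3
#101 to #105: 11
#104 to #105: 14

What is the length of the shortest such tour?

Minimum total distance: 108 miles.

Hub-#101-#102-#103-#104-#105-Hub: 31+26+34+11+14+36 = 152
Hub-#101-#102-#103-#105-#104-Hub: 31+26+34+19+14+28 = 152
Hub-#101-#102-#104-#103-#105-Hub: 31+26+29+11+19+36 = 152
Hub-#101-#102-#104-#105-#103-Hub: 31+26+29+14+19+37 = 156
Hub-#101-#102-#105-#103-#104-Hub: 31+26+27+19+11+28 = 142
Hub-#101-#102-#105-#104-#103-Hub: 31+26+27+14+11+37 = 146
Hub-#101-#103-#102-#104-#105-Hub: 31+8+34+29+14+36 = 152
Hub-#101-#103-#102-#105-#104-Hub: 31+8+34+27+14+28 = 142
Hub-#101-#103-#104-#102-#105-Hub: 31+8+11+29+27+36 = 142
Hub-#101-#103-#104-#105-#102-Hub: 31+8+11+14+27+23 = 114
Hub-#101-#103-#105-#102-#104-Hub: 31+8+19+27+29+28 = 142
Hub-#101-#103-#105-#104-#102-Hub: 31+8+19+14+29+23 = 124
Hub-#101-#104-#102-#103-#105-Hub: 31+3+29+34+19+36 = 152
Hub-#101-#104-#102-#105-#103-Hub: 31+3+29+27+19+37 = 146
… (46 more)
Hub-#102-#105-#101-#103-#104-Hub: 23+27+11+8+11+28 = 108  ← best
The minimum is 108.
One optimal route: Hub → #102 → #105 → #101 → #103 → #104 → Hub (or its reverse).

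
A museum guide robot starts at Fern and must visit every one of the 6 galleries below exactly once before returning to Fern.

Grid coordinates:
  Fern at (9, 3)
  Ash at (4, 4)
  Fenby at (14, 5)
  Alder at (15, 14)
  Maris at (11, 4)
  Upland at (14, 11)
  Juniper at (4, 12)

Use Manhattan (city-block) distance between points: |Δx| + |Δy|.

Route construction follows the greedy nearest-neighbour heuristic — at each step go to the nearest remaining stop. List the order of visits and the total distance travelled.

Total distance 44 via the nearest-neighbour route Fern → Maris → Fenby → Upland → Alder → Juniper → Ash → Fern.

From Fern: distances to unvisited — Maris=3, Ash=6, Fenby=7, Upland=13, Juniper=14, Alder=17. Nearest is Maris (3).
From Maris: distances to unvisited — Fenby=4, Ash=7, Upland=10, Alder=14, Juniper=15. Nearest is Fenby (4).
From Fenby: distances to unvisited — Upland=6, Alder=10, Ash=11, Juniper=17. Nearest is Upland (6).
From Upland: distances to unvisited — Alder=4, Juniper=11, Ash=17. Nearest is Alder (4).
From Alder: distances to unvisited — Juniper=13, Ash=21. Nearest is Juniper (13).
From Juniper: distances to unvisited — Ash=8. Nearest is Ash (8).
Return Ash→Fern: 6.
Total = 3 + 4 + 6 + 4 + 13 + 8 + 6 = 44.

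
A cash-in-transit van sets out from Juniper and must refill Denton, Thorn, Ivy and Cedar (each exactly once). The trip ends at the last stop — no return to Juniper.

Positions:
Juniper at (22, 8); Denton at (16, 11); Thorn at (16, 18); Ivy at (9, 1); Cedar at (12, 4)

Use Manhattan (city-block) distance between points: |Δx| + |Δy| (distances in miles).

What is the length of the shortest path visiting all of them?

There are 4! = 24 possible orderings.
Juniper→Denton→Thorn→Ivy→Cedar: 9+7+24+6 = 46
Juniper→Denton→Thorn→Cedar→Ivy: 9+7+18+6 = 40
Juniper→Denton→Ivy→Thorn→Cedar: 9+17+24+18 = 68
Juniper→Denton→Ivy→Cedar→Thorn: 9+17+6+18 = 50
Juniper→Denton→Cedar→Thorn→Ivy: 9+11+18+24 = 62
Juniper→Denton→Cedar→Ivy→Thorn: 9+11+6+24 = 50
Juniper→Thorn→Denton→Ivy→Cedar: 16+7+17+6 = 46
Juniper→Thorn→Denton→Cedar→Ivy: 16+7+11+6 = 40
Juniper→Thorn→Ivy→Denton→Cedar: 16+24+17+11 = 68
Juniper→Thorn→Ivy→Cedar→Denton: 16+24+6+11 = 57
Juniper→Thorn→Cedar→Denton→Ivy: 16+18+11+17 = 62
Juniper→Thorn→Cedar→Ivy→Denton: 16+18+6+17 = 57
Juniper→Ivy→Denton→Thorn→Cedar: 20+17+7+18 = 62
Juniper→Ivy→Denton→Cedar→Thorn: 20+17+11+18 = 66
… (10 more)
The minimum is 40.
One shortest path: Juniper → Denton → Thorn → Cedar → Ivy.

Minimum one-way distance = 40 miles.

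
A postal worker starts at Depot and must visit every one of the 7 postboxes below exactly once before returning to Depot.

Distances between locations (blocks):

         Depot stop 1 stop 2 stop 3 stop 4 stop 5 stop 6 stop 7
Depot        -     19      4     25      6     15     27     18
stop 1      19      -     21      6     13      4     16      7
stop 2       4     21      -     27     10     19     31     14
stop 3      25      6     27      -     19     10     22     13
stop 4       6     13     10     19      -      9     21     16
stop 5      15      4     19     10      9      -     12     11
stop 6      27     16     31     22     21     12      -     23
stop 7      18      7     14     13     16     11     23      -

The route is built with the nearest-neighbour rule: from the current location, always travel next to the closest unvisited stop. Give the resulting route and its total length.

Depot → [stop 2:4 / stop 4:6 / stop 5:15 / stop 7:18 / stop 1:19 / stop 3:25 / stop 6:27] → stop 2 (4)
stop 2 → [stop 4:10 / stop 7:14 / stop 5:19 / stop 1:21 / stop 3:27 / stop 6:31] → stop 4 (10)
stop 4 → [stop 5:9 / stop 1:13 / stop 7:16 / stop 3:19 / stop 6:21] → stop 5 (9)
stop 5 → [stop 1:4 / stop 3:10 / stop 7:11 / stop 6:12] → stop 1 (4)
stop 1 → [stop 3:6 / stop 7:7 / stop 6:16] → stop 3 (6)
stop 3 → [stop 7:13 / stop 6:22] → stop 7 (13)
stop 7 → [stop 6:23] → stop 6 (23)
Return stop 6→Depot: 27.
Total = 4 + 10 + 9 + 4 + 6 + 13 + 23 + 27 = 96.

96 blocks along Depot → stop 2 → stop 4 → stop 5 → stop 1 → stop 3 → stop 7 → stop 6 → Depot.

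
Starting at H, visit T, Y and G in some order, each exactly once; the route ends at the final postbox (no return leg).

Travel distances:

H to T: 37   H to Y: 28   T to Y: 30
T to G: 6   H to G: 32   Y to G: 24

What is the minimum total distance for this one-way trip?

There are 3! = 6 possible orderings.
H → T → Y → G: 37+30+24 = 91
H → T → G → Y: 37+6+24 = 67
H → Y → T → G: 28+30+6 = 64
H → Y → G → T: 28+24+6 = 58
H → G → T → Y: 32+6+30 = 68
H → G → Y → T: 32+24+30 = 86
The minimum is 58.
One shortest path: H → Y → G → T.

58 — the minimum one-way total.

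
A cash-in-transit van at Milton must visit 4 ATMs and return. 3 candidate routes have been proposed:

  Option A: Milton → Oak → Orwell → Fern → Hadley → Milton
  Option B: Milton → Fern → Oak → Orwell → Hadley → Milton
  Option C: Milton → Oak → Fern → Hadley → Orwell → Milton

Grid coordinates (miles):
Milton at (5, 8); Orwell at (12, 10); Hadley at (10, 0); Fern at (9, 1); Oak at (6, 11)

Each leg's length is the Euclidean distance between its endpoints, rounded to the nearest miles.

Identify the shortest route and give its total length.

28 miles — Option A is the shortest.

Option A: 3 + 6 + 9 + 1 + 9 = 28
Option B: 8 + 10 + 6 + 10 + 9 = 43
Option C: 3 + 10 + 1 + 10 + 7 = 31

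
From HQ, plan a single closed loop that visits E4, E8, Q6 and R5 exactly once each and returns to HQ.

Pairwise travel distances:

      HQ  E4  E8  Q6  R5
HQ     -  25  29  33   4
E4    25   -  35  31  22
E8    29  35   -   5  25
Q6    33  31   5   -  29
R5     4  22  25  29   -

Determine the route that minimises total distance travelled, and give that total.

With 4 stops there are 4!/2 = 12 distinct round trips (a route and its reverse cost the same).
HQ-E4-E8-Q6-R5-HQ: 25+35+5+29+4 = 98
HQ-E4-E8-R5-Q6-HQ: 25+35+25+29+33 = 147
HQ-E4-Q6-E8-R5-HQ: 25+31+5+25+4 = 90
HQ-E4-Q6-R5-E8-HQ: 25+31+29+25+29 = 139
HQ-E4-R5-E8-Q6-HQ: 25+22+25+5+33 = 110
HQ-E4-R5-Q6-E8-HQ: 25+22+29+5+29 = 110
HQ-E8-E4-Q6-R5-HQ: 29+35+31+29+4 = 128
HQ-E8-E4-R5-Q6-HQ: 29+35+22+29+33 = 148
HQ-E8-Q6-E4-R5-HQ: 29+5+31+22+4 = 91
HQ-E8-R5-E4-Q6-HQ: 29+25+22+31+33 = 140
HQ-Q6-E4-E8-R5-HQ: 33+31+35+25+4 = 128
HQ-Q6-E8-E4-R5-HQ: 33+5+35+22+4 = 99
The minimum is 90.
One optimal route: HQ → E4 → Q6 → E8 → R5 → HQ (or its reverse).

Shortest round trip = 90.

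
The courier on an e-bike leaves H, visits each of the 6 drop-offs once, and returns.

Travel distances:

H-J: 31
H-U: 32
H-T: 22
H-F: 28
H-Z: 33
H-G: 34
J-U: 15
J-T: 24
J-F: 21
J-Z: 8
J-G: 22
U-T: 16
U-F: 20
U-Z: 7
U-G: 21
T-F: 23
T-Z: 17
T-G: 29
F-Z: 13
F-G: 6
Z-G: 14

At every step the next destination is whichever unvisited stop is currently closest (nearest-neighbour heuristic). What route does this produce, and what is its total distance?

Total distance 114 via the nearest-neighbour route H → T → U → Z → J → F → G → H.

From H: distances to unvisited — T=22, F=28, J=31, U=32, Z=33, G=34. Nearest is T (22).
From T: distances to unvisited — U=16, Z=17, F=23, J=24, G=29. Nearest is U (16).
From U: distances to unvisited — Z=7, J=15, F=20, G=21. Nearest is Z (7).
From Z: distances to unvisited — J=8, F=13, G=14. Nearest is J (8).
From J: distances to unvisited — F=21, G=22. Nearest is F (21).
From F: distances to unvisited — G=6. Nearest is G (6).
Return G→H: 34.
Total = 22 + 16 + 7 + 8 + 21 + 6 + 34 = 114.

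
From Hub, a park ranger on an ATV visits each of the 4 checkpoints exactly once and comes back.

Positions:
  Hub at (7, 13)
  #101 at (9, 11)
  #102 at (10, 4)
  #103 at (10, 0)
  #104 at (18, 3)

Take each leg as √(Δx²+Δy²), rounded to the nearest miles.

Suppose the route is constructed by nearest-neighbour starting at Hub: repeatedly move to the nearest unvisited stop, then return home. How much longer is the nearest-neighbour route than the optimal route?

Excess over optimum: 1 miles.

From Hub: #101=3, #102=9, #103=13, #104=15 → choose #101 (3).
From #101: #102=7, #103=11, #104=12 → choose #102 (7).
From #102: #103=4, #104=8 → choose #103 (4).
From #103: #104=9 → choose #104 (9).
NN route Hub → #101 → #102 → #103 → #104 → Hub costs 38.
Optimal: Hub → #101 → #104 → #103 → #102 → Hub costs 37 (by enumerating all 12 distinct tours).
Excess = 38 − 37 = 1.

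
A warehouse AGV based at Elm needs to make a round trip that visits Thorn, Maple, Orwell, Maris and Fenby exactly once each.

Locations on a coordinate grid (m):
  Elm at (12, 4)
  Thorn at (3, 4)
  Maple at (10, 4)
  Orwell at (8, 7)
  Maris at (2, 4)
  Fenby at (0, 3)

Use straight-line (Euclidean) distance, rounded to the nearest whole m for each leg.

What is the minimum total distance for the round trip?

Minimum total distance: 26 m.

With 5 stops there are 5!/2 = 60 distinct round trips (a route and its reverse cost the same).
Elm→Thorn→Maple→Orwell→Maris→Fenby→Elm: 9+7+4+7+2+12 = 41
Elm→Thorn→Maple→Orwell→Fenby→Maris→Elm: 9+7+4+9+2+10 = 41
Elm→Thorn→Maple→Maris→Orwell→Fenby→Elm: 9+7+8+7+9+12 = 52
Elm→Thorn→Maple→Maris→Fenby→Orwell→Elm: 9+7+8+2+9+5 = 40
Elm→Thorn→Maple→Fenby→Orwell→Maris→Elm: 9+7+10+9+7+10 = 52
Elm→Thorn→Maple→Fenby→Maris→Orwell→Elm: 9+7+10+2+7+5 = 40
Elm→Thorn→Orwell→Maple→Maris→Fenby→Elm: 9+6+4+8+2+12 = 41
Elm→Thorn→Orwell→Maple→Fenby→Maris→Elm: 9+6+4+10+2+10 = 41
Elm→Thorn→Orwell→Maris→Maple→Fenby→Elm: 9+6+7+8+10+12 = 52
Elm→Thorn→Orwell→Maris→Fenby→Maple→Elm: 9+6+7+2+10+2 = 36
Elm→Thorn→Orwell→Fenby→Maple→Maris→Elm: 9+6+9+10+8+10 = 52
Elm→Thorn→Orwell→Fenby→Maris→Maple→Elm: 9+6+9+2+8+2 = 36
Elm→Thorn→Maris→Maple→Orwell→Fenby→Elm: 9+1+8+4+9+12 = 43
Elm→Thorn→Maris→Maple→Fenby→Orwell→Elm: 9+1+8+10+9+5 = 42
… (46 more)
Elm→Maple→Thorn→Maris→Fenby→Orwell→Elm: 2+7+1+2+9+5 = 26  ← best
The minimum is 26.
One optimal route: Elm → Maple → Thorn → Maris → Fenby → Orwell → Elm (or its reverse).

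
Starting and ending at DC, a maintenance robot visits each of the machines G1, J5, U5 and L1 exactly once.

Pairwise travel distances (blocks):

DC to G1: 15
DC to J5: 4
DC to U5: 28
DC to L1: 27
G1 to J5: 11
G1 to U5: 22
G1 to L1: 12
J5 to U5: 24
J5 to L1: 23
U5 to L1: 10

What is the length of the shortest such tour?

Minimum total distance: 65 blocks.

With 4 stops there are 4!/2 = 12 distinct round trips (a route and its reverse cost the same).
DC-G1-J5-U5-L1-DC: 15+11+24+10+27 = 87
DC-G1-J5-L1-U5-DC: 15+11+23+10+28 = 87
DC-G1-U5-J5-L1-DC: 15+22+24+23+27 = 111
DC-G1-U5-L1-J5-DC: 15+22+10+23+4 = 74
DC-G1-L1-J5-U5-DC: 15+12+23+24+28 = 102
DC-G1-L1-U5-J5-DC: 15+12+10+24+4 = 65
DC-J5-G1-U5-L1-DC: 4+11+22+10+27 = 74
DC-J5-G1-L1-U5-DC: 4+11+12+10+28 = 65
DC-J5-U5-G1-L1-DC: 4+24+22+12+27 = 89
DC-J5-L1-G1-U5-DC: 4+23+12+22+28 = 89
DC-U5-G1-J5-L1-DC: 28+22+11+23+27 = 111
DC-U5-J5-G1-L1-DC: 28+24+11+12+27 = 102
The minimum is 65.
One optimal route: DC → G1 → L1 → U5 → J5 → DC (or its reverse).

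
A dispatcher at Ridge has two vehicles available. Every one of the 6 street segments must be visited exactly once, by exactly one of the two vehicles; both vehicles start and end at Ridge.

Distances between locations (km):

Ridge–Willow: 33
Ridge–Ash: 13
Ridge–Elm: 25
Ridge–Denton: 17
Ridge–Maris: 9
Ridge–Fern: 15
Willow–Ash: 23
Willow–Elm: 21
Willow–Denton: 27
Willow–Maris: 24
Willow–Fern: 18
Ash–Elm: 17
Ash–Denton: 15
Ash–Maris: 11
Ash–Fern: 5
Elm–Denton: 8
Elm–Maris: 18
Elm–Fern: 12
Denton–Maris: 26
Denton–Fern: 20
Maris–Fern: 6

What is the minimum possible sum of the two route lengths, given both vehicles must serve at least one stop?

100 km — the smallest possible combined total.

There are 2^5 − 1 = 31 ways to divide the 6 stops into two non-empty groups. For each, the best each vehicle can do is its own shortest tour through its group:
  {Willow} + {Ash, Elm, Denton, Maris, Fern}: 66 + 62 = 128
  {Ash} + {Willow, Elm, Denton, Maris, Fern}: 26 + 79 = 105
  {Willow, Ash} + {Elm, Denton, Maris, Fern}: 69 + 52 = 121
  {Elm} + {Willow, Ash, Denton, Maris, Fern}: 50 + 87 = 137
  {Willow, Elm} + {Ash, Denton, Maris, Fern}: 79 + 52 = 131
  {Ash, Elm} + {Willow, Denton, Maris, Fern}: 55 + 77 = 132
  … (31 splits in total)
  {Maris} + {Willow, Ash, Elm, Denton, Fern}: 18 + 82 = 100  ← best
Best: vehicle 1 Ridge → Maris → Ridge = 18; vehicle 2 Ridge → Ash → Fern → Willow → Elm → Denton → Ridge = 82; combined 100.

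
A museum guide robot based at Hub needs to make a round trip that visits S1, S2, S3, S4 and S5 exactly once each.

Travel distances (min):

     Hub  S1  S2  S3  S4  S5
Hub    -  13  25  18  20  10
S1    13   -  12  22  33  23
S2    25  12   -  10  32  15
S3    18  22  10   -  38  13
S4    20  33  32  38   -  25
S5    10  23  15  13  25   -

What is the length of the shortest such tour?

Minimum total distance: 93 min.

With 5 stops there are 5!/2 = 60 distinct round trips (a route and its reverse cost the same).
Hub→S1→S2→S3→S4→S5→Hub: 13+12+10+38+25+10 = 108
Hub→S1→S2→S3→S5→S4→Hub: 13+12+10+13+25+20 = 93
Hub→S1→S2→S4→S3→S5→Hub: 13+12+32+38+13+10 = 118
Hub→S1→S2→S4→S5→S3→Hub: 13+12+32+25+13+18 = 113
Hub→S1→S2→S5→S3→S4→Hub: 13+12+15+13+38+20 = 111
Hub→S1→S2→S5→S4→S3→Hub: 13+12+15+25+38+18 = 121
Hub→S1→S3→S2→S4→S5→Hub: 13+22+10+32+25+10 = 112
Hub→S1→S3→S2→S5→S4→Hub: 13+22+10+15+25+20 = 105
Hub→S1→S3→S4→S2→S5→Hub: 13+22+38+32+15+10 = 130
Hub→S1→S3→S4→S5→S2→Hub: 13+22+38+25+15+25 = 138
Hub→S1→S3→S5→S2→S4→Hub: 13+22+13+15+32+20 = 115
Hub→S1→S3→S5→S4→S2→Hub: 13+22+13+25+32+25 = 130
Hub→S1→S4→S2→S3→S5→Hub: 13+33+32+10+13+10 = 111
Hub→S1→S4→S2→S5→S3→Hub: 13+33+32+15+13+18 = 124
… (46 more)
The minimum is 93.
One optimal route: Hub → S1 → S2 → S3 → S5 → S4 → Hub (or its reverse).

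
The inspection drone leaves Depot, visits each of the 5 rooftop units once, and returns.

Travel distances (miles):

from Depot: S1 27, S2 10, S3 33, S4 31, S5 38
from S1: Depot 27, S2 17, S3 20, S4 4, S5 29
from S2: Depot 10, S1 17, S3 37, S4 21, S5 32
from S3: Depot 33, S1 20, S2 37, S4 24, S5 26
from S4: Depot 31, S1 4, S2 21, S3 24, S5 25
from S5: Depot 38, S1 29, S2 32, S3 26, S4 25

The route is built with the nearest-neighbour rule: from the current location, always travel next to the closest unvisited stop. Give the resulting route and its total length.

Depot → [S2:10 / S1:27 / S4:31 / S3:33 / S5:38] → S2 (10)
S2 → [S1:17 / S4:21 / S5:32 / S3:37] → S1 (17)
S1 → [S4:4 / S3:20 / S5:29] → S4 (4)
S4 → [S3:24 / S5:25] → S3 (24)
S3 → [S5:26] → S5 (26)
Return S5→Depot: 38.
Total = 10 + 17 + 4 + 24 + 26 + 38 = 119.

Total distance 119 miles via the nearest-neighbour route Depot → S2 → S1 → S4 → S3 → S5 → Depot.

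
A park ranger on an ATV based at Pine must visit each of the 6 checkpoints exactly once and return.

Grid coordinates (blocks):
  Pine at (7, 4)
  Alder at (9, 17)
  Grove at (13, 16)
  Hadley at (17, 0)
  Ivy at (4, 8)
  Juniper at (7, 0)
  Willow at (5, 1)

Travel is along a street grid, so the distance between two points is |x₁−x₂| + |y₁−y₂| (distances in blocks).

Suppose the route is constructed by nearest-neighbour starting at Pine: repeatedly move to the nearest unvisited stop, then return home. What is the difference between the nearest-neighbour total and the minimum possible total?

4 blocks longer than the optimal tour.

Pine: Juniper=4, Willow=5, Ivy=7, Hadley=14, Alder=15, Grove=18 ⇒ Juniper
Juniper: Willow=3, Hadley=10, Ivy=11, Alder=19, Grove=22 ⇒ Willow
Willow: Ivy=8, Hadley=13, Alder=20, Grove=23 ⇒ Ivy
Ivy: Alder=14, Grove=17, Hadley=21 ⇒ Alder
Alder: Grove=5, Hadley=25 ⇒ Grove
Grove: Hadley=20 ⇒ Hadley
NN route Pine → Juniper → Willow → Ivy → Alder → Grove → Hadley → Pine costs 68.
Optimal: Pine → Ivy → Alder → Grove → Hadley → Juniper → Willow → Pine costs 64 (by enumerating all 360 distinct tours).
Excess = 68 − 64 = 4.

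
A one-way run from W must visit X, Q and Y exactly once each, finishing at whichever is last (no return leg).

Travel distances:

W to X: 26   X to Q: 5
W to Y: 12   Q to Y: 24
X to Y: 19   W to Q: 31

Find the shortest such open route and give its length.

Minimum one-way distance = 36.

There are 3! = 6 possible orderings.
W→X→Q→Y: 26+5+24 = 55
W→X→Y→Q: 26+19+24 = 69
W→Q→X→Y: 31+5+19 = 55
W→Q→Y→X: 31+24+19 = 74
W→Y→X→Q: 12+19+5 = 36
W→Y→Q→X: 12+24+5 = 41
The minimum is 36.
One shortest path: W → Y → X → Q.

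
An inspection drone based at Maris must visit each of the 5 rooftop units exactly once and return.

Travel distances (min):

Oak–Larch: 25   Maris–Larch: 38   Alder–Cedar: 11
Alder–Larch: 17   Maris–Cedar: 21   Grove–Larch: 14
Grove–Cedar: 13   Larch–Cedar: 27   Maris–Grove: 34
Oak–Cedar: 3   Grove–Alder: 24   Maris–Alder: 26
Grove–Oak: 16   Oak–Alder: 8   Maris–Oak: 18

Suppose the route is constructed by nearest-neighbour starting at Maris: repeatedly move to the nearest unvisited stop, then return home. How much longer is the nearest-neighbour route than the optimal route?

Maris: Oak=18, Cedar=21, Alder=26, Grove=34, Larch=38 ⇒ Oak
Oak: Cedar=3, Alder=8, Grove=16, Larch=25 ⇒ Cedar
Cedar: Alder=11, Grove=13, Larch=27 ⇒ Alder
Alder: Larch=17, Grove=24 ⇒ Larch
Larch: Grove=14 ⇒ Grove
NN route Maris → Oak → Cedar → Alder → Larch → Grove → Maris costs 97.
Optimal: Maris → Oak → Alder → Larch → Grove → Cedar → Maris costs 91 (by enumerating all 60 distinct tours).
Excess = 97 − 91 = 6.

Excess over optimum: 6 min.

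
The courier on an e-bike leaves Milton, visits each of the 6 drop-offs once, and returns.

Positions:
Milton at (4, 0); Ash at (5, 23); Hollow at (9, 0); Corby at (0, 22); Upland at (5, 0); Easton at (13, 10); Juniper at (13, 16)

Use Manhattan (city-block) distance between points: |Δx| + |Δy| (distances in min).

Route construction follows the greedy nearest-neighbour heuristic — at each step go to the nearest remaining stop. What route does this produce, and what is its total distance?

Nearest-neighbour total = 72 min; route Milton → Upland → Hollow → Easton → Juniper → Ash → Corby → Milton.

Milton → [Upland:1 / Hollow:5 / Easton:19 / Ash:24 / Juniper:25 / Corby:26] → Upland (1)
Upland → [Hollow:4 / Easton:18 / Ash:23 / Juniper:24 / Corby:27] → Hollow (4)
Hollow → [Easton:14 / Juniper:20 / Ash:27 / Corby:31] → Easton (14)
Easton → [Juniper:6 / Ash:21 / Corby:25] → Juniper (6)
Juniper → [Ash:15 / Corby:19] → Ash (15)
Ash → [Corby:6] → Corby (6)
Return Corby→Milton: 26.
Total = 1 + 4 + 14 + 6 + 15 + 6 + 26 = 72.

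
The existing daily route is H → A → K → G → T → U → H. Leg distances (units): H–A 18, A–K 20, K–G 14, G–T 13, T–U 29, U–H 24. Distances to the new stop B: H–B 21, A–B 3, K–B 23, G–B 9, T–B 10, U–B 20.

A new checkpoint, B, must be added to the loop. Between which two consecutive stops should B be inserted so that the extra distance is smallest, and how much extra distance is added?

Insertion cost between consecutive stops i–j is d(i,B) + d(B,j) − d(i,j):
  between H and A: 21 + 3 − 18 = 6
  between A and K: 3 + 23 − 20 = 6
  between K and G: 23 + 9 − 14 = 18
  between G and T: 9 + 10 − 13 = 6
  between T and U: 10 + 20 − 29 = 1
  between U and H: 20 + 21 − 24 = 17
Cheapest insertion is between T and U, adding 1.
New total = 118 + 1 = 119.

+1 — insert B between T and U.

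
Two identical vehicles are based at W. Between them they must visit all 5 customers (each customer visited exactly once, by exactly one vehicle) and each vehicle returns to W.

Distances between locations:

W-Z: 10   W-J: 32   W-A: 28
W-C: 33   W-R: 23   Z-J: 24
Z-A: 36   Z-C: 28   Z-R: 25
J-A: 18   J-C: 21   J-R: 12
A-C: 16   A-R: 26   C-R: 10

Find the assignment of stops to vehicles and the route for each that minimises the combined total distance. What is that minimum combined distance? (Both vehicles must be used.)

118 — the smallest possible combined total.

Check every non-empty split of the stops between the two vehicles; for each half take its own optimal tour:
  {Z} + {J, A, C, R}: 20 + 98 = 118
  {J} + {Z, A, C, R}: 64 + 89 = 153
  {Z, J} + {A, C, R}: 66 + 77 = 143
  {A} + {Z, J, C, R}: 56 + 88 = 144
  {Z, A} + {J, C, R}: 74 + 86 = 160
  {J, A} + {Z, C, R}: 78 + 71 = 149
  … (15 splits in total)
Best: vehicle 1 W → Z → W = 20; vehicle 2 W → J → R → C → A → W = 98; combined 118.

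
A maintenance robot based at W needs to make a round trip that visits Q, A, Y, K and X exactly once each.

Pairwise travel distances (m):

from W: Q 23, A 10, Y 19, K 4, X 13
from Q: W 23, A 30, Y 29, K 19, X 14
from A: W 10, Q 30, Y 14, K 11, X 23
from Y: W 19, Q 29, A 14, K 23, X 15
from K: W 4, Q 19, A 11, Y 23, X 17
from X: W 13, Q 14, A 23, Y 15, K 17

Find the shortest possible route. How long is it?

76 m — the shortest possible round trip.

With 5 stops there are 5!/2 = 60 distinct round trips (a route and its reverse cost the same).
W - Q - A - Y - K - X - W: 23+30+14+23+17+13 = 120
W - Q - A - Y - X - K - W: 23+30+14+15+17+4 = 103
W - Q - A - K - Y - X - W: 23+30+11+23+15+13 = 115
W - Q - A - K - X - Y - W: 23+30+11+17+15+19 = 115
W - Q - A - X - Y - K - W: 23+30+23+15+23+4 = 118
W - Q - A - X - K - Y - W: 23+30+23+17+23+19 = 135
W - Q - Y - A - K - X - W: 23+29+14+11+17+13 = 107
W - Q - Y - A - X - K - W: 23+29+14+23+17+4 = 110
W - Q - Y - K - A - X - W: 23+29+23+11+23+13 = 122
W - Q - Y - K - X - A - W: 23+29+23+17+23+10 = 125
W - Q - Y - X - A - K - W: 23+29+15+23+11+4 = 105
W - Q - Y - X - K - A - W: 23+29+15+17+11+10 = 105
W - Q - K - A - Y - X - W: 23+19+11+14+15+13 = 95
W - Q - K - A - X - Y - W: 23+19+11+23+15+19 = 110
… (46 more)
W - A - Y - X - Q - K - W: 10+14+15+14+19+4 = 76  ← best
The minimum is 76.
One optimal route: W → A → Y → X → Q → K → W (or its reverse).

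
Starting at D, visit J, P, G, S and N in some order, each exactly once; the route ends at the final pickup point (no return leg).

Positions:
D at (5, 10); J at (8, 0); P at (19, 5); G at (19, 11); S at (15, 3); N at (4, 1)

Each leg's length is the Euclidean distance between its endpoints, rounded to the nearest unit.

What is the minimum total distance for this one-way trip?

There are 5! = 120 possible orderings.
D - J - P - G - S - N: 10+12+6+9+11 = 48
D - J - P - G - N - S: 10+12+6+18+11 = 57
D - J - P - S - G - N: 10+12+4+9+18 = 53
D - J - P - S - N - G: 10+12+4+11+18 = 55
D - J - P - N - G - S: 10+12+16+18+9 = 65
D - J - P - N - S - G: 10+12+16+11+9 = 58
D - J - G - P - S - N: 10+16+6+4+11 = 47
D - J - G - P - N - S: 10+16+6+16+11 = 59
D - J - G - S - P - N: 10+16+9+4+16 = 55
D - J - G - S - N - P: 10+16+9+11+16 = 62
D - J - G - N - P - S: 10+16+18+16+4 = 64
D - J - G - N - S - P: 10+16+18+11+4 = 59
D - J - S - P - G - N: 10+8+4+6+18 = 46
D - J - S - P - N - G: 10+8+4+16+18 = 56
… (106 more)
D - N - J - S - P - G: 9+4+8+4+6 = 31  ← best
The minimum is 31.
One shortest path: D → N → J → S → P → G.

31 — the minimum one-way total.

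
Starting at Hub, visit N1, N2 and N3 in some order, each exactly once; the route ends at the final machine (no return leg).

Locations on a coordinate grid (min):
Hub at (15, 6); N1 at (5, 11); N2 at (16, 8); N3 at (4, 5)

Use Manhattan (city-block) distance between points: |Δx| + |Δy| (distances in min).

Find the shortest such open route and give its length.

There are 3! = 6 possible orderings.
Hub - N1 - N2 - N3: 15+14+15 = 44
Hub - N1 - N3 - N2: 15+7+15 = 37
Hub - N2 - N1 - N3: 3+14+7 = 24
Hub - N2 - N3 - N1: 3+15+7 = 25
Hub - N3 - N1 - N2: 12+7+14 = 33
Hub - N3 - N2 - N1: 12+15+14 = 41
The minimum is 24.
One shortest path: Hub → N2 → N1 → N3.

Minimum one-way distance = 24 min.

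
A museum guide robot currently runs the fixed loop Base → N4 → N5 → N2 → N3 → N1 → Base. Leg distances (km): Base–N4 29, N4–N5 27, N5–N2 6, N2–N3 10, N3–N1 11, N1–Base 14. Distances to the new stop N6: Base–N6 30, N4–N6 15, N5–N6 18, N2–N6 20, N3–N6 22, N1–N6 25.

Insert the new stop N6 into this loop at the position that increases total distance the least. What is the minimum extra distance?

Minimum extra distance: 6 km, inserting N6 between N4 and N5.

Insertion cost between consecutive stops i–j is d(i,N6) + d(N6,j) − d(i,j):
  between Base and N4: 30 + 15 − 29 = 16
  between N4 and N5: 15 + 18 − 27 = 6
  between N5 and N2: 18 + 20 − 6 = 32
  between N2 and N3: 20 + 22 − 10 = 32
  between N3 and N1: 22 + 25 − 11 = 36
  between N1 and Base: 25 + 30 − 14 = 41
Cheapest insertion is between N4 and N5, adding 6.
New total = 97 + 6 = 103.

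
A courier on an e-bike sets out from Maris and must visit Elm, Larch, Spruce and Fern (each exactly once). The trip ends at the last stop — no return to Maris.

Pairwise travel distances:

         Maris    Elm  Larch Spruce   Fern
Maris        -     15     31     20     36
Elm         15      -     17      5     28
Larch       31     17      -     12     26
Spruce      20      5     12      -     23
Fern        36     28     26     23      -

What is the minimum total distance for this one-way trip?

There are 4! = 24 possible orderings.
Maris→Elm→Larch→Spruce→Fern: 15+17+12+23 = 67
Maris→Elm→Larch→Fern→Spruce: 15+17+26+23 = 81
Maris→Elm→Spruce→Larch→Fern: 15+5+12+26 = 58
Maris→Elm→Spruce→Fern→Larch: 15+5+23+26 = 69
Maris→Elm→Fern→Larch→Spruce: 15+28+26+12 = 81
Maris→Elm→Fern→Spruce→Larch: 15+28+23+12 = 78
Maris→Larch→Elm→Spruce→Fern: 31+17+5+23 = 76
Maris→Larch→Elm→Fern→Spruce: 31+17+28+23 = 99
Maris→Larch→Spruce→Elm→Fern: 31+12+5+28 = 76
Maris→Larch→Spruce→Fern→Elm: 31+12+23+28 = 94
Maris→Larch→Fern→Elm→Spruce: 31+26+28+5 = 90
Maris→Larch→Fern→Spruce→Elm: 31+26+23+5 = 85
Maris→Spruce→Elm→Larch→Fern: 20+5+17+26 = 68
Maris→Spruce→Elm→Fern→Larch: 20+5+28+26 = 79
… (10 more)
The minimum is 58.
One shortest path: Maris → Elm → Spruce → Larch → Fern.

Shortest open route: 58.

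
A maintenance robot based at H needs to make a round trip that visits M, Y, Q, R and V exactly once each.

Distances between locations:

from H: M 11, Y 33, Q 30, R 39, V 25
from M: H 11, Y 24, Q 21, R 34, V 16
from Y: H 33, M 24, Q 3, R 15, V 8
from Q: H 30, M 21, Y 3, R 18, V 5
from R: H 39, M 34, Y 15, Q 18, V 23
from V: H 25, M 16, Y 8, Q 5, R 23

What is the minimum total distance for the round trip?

There are 60 distinct closed tours to check (reversals are equivalent).
H - M - Y - Q - R - V - H: 11+24+3+18+23+25 = 104
H - M - Y - Q - V - R - H: 11+24+3+5+23+39 = 105
H - M - Y - R - Q - V - H: 11+24+15+18+5+25 = 98
H - M - Y - R - V - Q - H: 11+24+15+23+5+30 = 108
H - M - Y - V - Q - R - H: 11+24+8+5+18+39 = 105
H - M - Y - V - R - Q - H: 11+24+8+23+18+30 = 114
H - M - Q - Y - R - V - H: 11+21+3+15+23+25 = 98
H - M - Q - Y - V - R - H: 11+21+3+8+23+39 = 105
H - M - Q - R - Y - V - H: 11+21+18+15+8+25 = 98
H - M - Q - R - V - Y - H: 11+21+18+23+8+33 = 114
H - M - Q - V - Y - R - H: 11+21+5+8+15+39 = 99
H - M - Q - V - R - Y - H: 11+21+5+23+15+33 = 108
H - M - R - Y - Q - V - H: 11+34+15+3+5+25 = 93
H - M - R - Y - V - Q - H: 11+34+15+8+5+30 = 103
… (46 more)
H - M - V - Q - Y - R - H: 11+16+5+3+15+39 = 89  ← best
The minimum is 89.
One optimal route: H → M → V → Q → Y → R → H (or its reverse).

89 — the shortest possible round trip.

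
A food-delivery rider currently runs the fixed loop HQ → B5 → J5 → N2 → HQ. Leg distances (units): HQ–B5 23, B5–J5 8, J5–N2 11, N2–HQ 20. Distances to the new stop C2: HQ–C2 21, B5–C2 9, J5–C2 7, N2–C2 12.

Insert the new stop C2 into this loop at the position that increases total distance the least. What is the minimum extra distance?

Minimum extra distance: 7, inserting C2 between HQ and B5.

Insertion cost between consecutive stops i–j is d(i,C2) + d(C2,j) − d(i,j):
  between HQ and B5: 21 + 9 − 23 = 7
  between B5 and J5: 9 + 7 − 8 = 8
  between J5 and N2: 7 + 12 − 11 = 8
  between N2 and HQ: 12 + 21 − 20 = 13
Cheapest insertion is between HQ and B5, adding 7.
New total = 62 + 7 = 69.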